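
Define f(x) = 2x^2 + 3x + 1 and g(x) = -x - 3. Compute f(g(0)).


10


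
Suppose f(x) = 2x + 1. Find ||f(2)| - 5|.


f(2) = 5
|5| = 5
|5 - 5| = 0

0


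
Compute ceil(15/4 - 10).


-6


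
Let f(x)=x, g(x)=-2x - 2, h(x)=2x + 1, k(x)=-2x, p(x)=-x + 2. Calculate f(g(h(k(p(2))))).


p(2) = 0
k(0) = 0
h(0) = 1
g(1) = -4
f(-4) = -4

-4


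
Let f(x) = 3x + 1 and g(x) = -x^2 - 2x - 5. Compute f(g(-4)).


g(-4) = -13
f(-13) = -38

-38


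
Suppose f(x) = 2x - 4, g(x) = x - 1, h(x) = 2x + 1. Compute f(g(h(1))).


h(1) = 3
g(3) = 2
f(2) = 0

0


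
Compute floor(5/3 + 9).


10


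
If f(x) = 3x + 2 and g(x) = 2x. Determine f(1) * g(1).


f(1) = 5
g(1) = 2
Product = 10

10


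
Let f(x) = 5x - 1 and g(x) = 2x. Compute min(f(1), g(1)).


f(1) = 4
g(1) = 2
min = 2

2


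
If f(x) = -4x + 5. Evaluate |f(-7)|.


f(-7) = 33
|33| = 33

33


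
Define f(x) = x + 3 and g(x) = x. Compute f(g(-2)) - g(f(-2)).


0


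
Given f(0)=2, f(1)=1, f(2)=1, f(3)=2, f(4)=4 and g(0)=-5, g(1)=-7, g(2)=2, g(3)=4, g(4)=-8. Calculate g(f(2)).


f(2) = 1
g(1) = -7

-7


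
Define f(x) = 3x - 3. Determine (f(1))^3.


f(1) = 0
(0)^3 = 0

0


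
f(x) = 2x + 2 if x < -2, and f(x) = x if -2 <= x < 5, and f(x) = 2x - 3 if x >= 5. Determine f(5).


5 satisfies x >= 5
f(5) = 7

7


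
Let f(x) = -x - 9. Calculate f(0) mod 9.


f(0) = -9
-9 mod 9 = 0

0


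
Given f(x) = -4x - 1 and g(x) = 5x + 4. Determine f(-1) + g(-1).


f(-1) = 3
g(-1) = -1
Sum = 2

2


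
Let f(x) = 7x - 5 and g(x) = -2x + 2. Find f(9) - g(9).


74


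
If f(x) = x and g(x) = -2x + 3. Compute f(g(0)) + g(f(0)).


f(g(0)) = 3
g(f(0)) = 3
Sum = 6

6


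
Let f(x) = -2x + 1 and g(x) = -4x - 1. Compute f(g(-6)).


g(-6) = 23
f(23) = -45

-45


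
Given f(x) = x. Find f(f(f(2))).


f(2) = 2
f(2) = 2
f(2) = 2

2


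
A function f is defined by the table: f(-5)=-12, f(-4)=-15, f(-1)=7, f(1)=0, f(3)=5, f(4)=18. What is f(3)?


5


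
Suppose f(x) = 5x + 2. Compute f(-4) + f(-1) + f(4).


f(-4) = -18
f(-1) = -3
f(4) = 22
Sum = 1

1


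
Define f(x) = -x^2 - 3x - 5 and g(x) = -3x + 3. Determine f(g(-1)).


-59


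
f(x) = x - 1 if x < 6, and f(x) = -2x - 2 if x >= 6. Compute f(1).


1 satisfies x < 6
f(1) = 0

0


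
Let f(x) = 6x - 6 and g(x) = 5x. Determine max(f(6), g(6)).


f(6) = 30
g(6) = 30
max = 30

30


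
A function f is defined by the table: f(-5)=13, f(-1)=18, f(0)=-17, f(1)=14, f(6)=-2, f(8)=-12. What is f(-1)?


Reading from the table at x = -1

18


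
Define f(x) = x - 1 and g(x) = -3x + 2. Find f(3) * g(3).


f(3) = 2
g(3) = -7
Product = -14

-14


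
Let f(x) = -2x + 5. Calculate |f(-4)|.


f(-4) = 13
|13| = 13

13


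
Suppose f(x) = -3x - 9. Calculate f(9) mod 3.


f(9) = -36
-36 mod 3 = 0

0


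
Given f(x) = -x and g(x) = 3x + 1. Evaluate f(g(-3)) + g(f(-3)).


18


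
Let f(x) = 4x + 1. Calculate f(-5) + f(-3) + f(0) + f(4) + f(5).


f(-5) = -19
f(-3) = -11
f(0) = 1
f(4) = 17
f(5) = 21
Sum = 9

9


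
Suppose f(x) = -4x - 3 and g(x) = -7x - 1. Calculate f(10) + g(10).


f(10) = -43
g(10) = -71
Sum = -114

-114


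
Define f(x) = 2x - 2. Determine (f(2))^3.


f(2) = 2
(2)^3 = 8

8


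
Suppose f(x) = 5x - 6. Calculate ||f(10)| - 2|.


f(10) = 44
|44| = 44
|44 - 2| = 42

42


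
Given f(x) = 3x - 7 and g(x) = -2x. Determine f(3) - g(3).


f(3) = 2
g(3) = -6
Difference = 8

8


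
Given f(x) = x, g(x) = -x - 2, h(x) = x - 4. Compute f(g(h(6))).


h(6) = 2
g(2) = -4
f(-4) = -4

-4


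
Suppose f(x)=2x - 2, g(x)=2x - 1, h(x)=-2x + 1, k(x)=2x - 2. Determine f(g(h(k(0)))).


16


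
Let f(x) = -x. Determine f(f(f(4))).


f(4) = -4
f(-4) = 4
f(4) = -4

-4


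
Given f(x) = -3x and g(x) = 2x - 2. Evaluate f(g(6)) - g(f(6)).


f(g(6)) = -30
g(f(6)) = -38
Difference = 8

8


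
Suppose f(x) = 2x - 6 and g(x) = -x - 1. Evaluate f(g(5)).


g(5) = -6
f(-6) = -18

-18


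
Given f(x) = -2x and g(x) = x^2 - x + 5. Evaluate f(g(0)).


-10


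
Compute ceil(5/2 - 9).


5/2 = 2.5
2.5 - 9 = -6.5
ceil(-6.5) = -6

-6


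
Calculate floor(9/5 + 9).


9/5 = 1.8
1.8 + 9 = 10.8
floor(10.8) = 10

10


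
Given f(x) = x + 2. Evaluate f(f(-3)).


f(-3) = -1
f(-1) = 1

1


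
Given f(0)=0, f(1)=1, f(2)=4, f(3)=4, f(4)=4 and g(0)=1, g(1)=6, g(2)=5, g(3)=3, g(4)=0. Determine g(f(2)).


f(2) = 4
g(4) = 0

0


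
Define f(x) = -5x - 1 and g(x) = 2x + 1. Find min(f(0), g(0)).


f(0) = -1
g(0) = 1
min = -1

-1


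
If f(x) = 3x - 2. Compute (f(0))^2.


f(0) = -2
(-2)^2 = 4

4


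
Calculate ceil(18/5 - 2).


2


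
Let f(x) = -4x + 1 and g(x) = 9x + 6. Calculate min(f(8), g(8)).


-31


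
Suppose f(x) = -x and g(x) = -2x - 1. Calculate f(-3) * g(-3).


15


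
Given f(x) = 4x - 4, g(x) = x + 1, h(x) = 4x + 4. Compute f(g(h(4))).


h(4) = 20
g(20) = 21
f(21) = 80

80


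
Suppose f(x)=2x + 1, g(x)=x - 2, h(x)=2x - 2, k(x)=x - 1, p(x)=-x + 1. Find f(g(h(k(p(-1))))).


p(-1) = 2
k(2) = 1
h(1) = 0
g(0) = -2
f(-2) = -3

-3


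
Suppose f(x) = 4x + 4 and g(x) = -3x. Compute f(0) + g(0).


f(0) = 4
g(0) = 0
Sum = 4

4


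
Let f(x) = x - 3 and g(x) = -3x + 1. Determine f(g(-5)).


13


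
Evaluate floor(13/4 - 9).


13/4 = 3.25
3.25 - 9 = -5.75
floor(-5.75) = -6

-6


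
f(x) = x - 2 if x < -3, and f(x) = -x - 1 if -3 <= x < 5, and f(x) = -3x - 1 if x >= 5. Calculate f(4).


4 satisfies -3 <= x < 5
f(4) = -5

-5


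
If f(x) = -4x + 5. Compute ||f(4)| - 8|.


f(4) = -11
|-11| = 11
|11 - 8| = 3

3


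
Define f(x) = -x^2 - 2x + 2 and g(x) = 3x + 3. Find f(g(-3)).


g(-3) = -6
f(-6) = (-1)*(-6)^2 - 2*(-6) + 2 = -22

-22


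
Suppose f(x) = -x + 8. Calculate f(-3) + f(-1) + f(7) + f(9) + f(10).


18


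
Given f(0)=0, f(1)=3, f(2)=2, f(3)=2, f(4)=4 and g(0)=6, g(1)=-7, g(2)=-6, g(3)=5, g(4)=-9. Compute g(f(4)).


f(4) = 4
g(4) = -9

-9


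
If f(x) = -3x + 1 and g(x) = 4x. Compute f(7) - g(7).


f(7) = -20
g(7) = 28
Difference = -48

-48


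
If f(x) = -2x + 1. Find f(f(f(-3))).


f(-3) = 7
f(7) = -13
f(-13) = 27

27


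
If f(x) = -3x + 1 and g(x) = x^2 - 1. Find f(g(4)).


-44


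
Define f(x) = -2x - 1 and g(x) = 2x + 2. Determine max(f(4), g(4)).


f(4) = -9
g(4) = 10
max = 10

10


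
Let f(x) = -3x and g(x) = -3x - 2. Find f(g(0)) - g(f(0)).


f(g(0)) = 6
g(f(0)) = -2
Difference = 8

8


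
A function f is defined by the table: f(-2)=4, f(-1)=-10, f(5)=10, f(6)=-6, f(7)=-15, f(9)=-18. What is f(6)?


Reading from the table at x = 6

-6


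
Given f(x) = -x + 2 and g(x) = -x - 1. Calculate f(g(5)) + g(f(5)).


10


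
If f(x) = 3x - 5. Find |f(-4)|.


f(-4) = -17
|-17| = 17

17


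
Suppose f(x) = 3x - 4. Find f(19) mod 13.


f(19) = 53
53 mod 13 = 1

1


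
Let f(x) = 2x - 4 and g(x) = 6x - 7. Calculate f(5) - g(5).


f(5) = 6
g(5) = 23
Difference = -17

-17


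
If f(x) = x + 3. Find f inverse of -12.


Solve x + 3 = -12
x = (-12 - 3) / 1 = -15

-15


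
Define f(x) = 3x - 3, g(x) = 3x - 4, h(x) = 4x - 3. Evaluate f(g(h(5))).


138


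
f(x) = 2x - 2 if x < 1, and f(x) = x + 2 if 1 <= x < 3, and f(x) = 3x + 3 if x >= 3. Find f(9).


9 satisfies x >= 3
f(9) = 30

30


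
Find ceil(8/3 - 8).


8/3 = 2.6667
2.6667 - 8 = -5.3333
ceil(-5.3333) = -5

-5


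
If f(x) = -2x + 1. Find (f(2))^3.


-27


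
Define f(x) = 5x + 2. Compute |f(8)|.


f(8) = 42
|42| = 42

42


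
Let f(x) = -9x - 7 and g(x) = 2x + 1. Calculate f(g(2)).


g(2) = 5
f(5) = -52

-52


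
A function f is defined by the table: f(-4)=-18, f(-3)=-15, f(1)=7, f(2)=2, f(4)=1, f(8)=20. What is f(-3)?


Reading from the table at x = -3

-15


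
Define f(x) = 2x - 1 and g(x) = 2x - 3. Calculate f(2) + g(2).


f(2) = 3
g(2) = 1
Sum = 4

4


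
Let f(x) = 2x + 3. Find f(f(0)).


f(0) = 3
f(3) = 9

9


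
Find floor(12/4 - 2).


12/4 = 3
3 - 2 = 1
floor(1) = 1

1


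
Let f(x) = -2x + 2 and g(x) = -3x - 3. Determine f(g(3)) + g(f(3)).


35


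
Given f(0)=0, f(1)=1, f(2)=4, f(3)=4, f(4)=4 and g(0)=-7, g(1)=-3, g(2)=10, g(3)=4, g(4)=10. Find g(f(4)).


f(4) = 4
g(4) = 10

10


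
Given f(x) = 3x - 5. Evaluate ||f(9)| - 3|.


19


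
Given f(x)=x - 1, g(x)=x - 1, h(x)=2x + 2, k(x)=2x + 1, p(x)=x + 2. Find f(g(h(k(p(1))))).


p(1) = 3
k(3) = 7
h(7) = 16
g(16) = 15
f(15) = 14

14


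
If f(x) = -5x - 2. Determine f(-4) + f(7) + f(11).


f(-4) = 18
f(7) = -37
f(11) = -57
Sum = -76

-76


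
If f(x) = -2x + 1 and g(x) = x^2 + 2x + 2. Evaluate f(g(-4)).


g(-4) = 10
f(10) = -19

-19


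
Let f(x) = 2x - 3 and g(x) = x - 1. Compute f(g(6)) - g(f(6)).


-1


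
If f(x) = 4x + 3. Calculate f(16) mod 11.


1


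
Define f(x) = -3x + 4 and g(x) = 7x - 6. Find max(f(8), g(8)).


f(8) = -20
g(8) = 50
max = 50

50


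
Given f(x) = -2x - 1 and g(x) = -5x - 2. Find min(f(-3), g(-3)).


5


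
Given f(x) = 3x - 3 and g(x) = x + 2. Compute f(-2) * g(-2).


0


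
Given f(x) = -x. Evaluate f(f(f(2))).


-2


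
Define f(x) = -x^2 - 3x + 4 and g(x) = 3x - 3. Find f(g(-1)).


g(-1) = -6
f(-6) = (-1)*(-6)^2 - 3*(-6) + 4 = -14

-14


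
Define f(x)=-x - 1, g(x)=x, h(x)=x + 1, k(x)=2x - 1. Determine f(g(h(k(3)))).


k(3) = 5
h(5) = 6
g(6) = 6
f(6) = -7

-7


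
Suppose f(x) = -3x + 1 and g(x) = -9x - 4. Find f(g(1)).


g(1) = -13
f(-13) = 40

40


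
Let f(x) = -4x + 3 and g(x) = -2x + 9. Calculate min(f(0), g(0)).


f(0) = 3
g(0) = 9
min = 3

3


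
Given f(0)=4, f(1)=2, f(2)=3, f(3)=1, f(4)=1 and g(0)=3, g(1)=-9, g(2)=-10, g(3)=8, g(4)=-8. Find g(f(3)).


f(3) = 1
g(1) = -9

-9


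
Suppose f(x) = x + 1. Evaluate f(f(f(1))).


f(1) = 2
f(2) = 3
f(3) = 4

4


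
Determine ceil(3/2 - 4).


3/2 = 1.5
1.5 - 4 = -2.5
ceil(-2.5) = -2

-2


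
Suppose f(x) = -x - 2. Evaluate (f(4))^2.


f(4) = -6
(-6)^2 = 36

36


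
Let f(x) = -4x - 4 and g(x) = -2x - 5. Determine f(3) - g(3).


f(3) = -16
g(3) = -11
Difference = -5

-5


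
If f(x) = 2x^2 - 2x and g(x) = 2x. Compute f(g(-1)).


g(-1) = -2
f(-2) = 2*(-2)^2 - 2*(-2) = 12

12


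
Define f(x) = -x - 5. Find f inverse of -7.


Solve -x - 5 = -7
x = (-7 + 5) / (-1) = 2

2


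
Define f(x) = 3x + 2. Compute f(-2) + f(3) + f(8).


f(-2) = -4
f(3) = 11
f(8) = 26
Sum = 33

33


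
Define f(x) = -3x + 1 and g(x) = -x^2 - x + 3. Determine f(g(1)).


-2


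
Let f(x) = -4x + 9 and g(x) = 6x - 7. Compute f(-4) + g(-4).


f(-4) = 25
g(-4) = -31
Sum = -6

-6


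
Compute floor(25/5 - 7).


-2


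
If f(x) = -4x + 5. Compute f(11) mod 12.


f(11) = -39
-39 mod 12 = 9

9


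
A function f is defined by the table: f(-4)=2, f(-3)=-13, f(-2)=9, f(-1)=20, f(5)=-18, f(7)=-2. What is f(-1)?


Reading from the table at x = -1

20


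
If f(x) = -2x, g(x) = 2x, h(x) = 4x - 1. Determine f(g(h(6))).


h(6) = 23
g(23) = 46
f(46) = -92

-92


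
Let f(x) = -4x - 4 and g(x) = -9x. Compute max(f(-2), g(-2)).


f(-2) = 4
g(-2) = 18
max = 18

18


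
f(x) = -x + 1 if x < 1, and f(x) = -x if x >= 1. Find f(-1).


-1 satisfies x < 1
f(-1) = 2

2


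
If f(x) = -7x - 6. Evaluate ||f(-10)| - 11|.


f(-10) = 64
|64| = 64
|64 - 11| = 53

53


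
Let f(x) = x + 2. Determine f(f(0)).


f(0) = 2
f(2) = 4

4


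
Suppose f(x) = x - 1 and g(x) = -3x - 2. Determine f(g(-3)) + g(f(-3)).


f(g(-3)) = 6
g(f(-3)) = 10
Sum = 16

16


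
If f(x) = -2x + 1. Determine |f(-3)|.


7


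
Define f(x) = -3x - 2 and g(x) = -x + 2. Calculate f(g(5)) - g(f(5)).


f(g(5)) = 7
g(f(5)) = 19
Difference = -12

-12


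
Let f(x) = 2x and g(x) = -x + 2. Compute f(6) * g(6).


f(6) = 12
g(6) = -4
Product = -48

-48


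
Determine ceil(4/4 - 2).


-1


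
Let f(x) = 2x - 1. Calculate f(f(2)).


f(2) = 3
f(3) = 5

5


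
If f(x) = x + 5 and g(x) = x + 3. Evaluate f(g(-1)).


g(-1) = 2
f(2) = 7

7


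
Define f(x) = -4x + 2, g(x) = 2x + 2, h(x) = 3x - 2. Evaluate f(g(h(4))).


h(4) = 10
g(10) = 22
f(22) = -86

-86


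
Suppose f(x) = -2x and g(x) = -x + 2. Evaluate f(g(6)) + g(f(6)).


22


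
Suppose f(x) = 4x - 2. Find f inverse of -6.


Solve 4x - 2 = -6
x = (-6 + 2) / 4 = -1

-1


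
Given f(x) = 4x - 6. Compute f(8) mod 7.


5


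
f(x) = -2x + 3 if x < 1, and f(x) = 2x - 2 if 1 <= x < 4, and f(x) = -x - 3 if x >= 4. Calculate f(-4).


11


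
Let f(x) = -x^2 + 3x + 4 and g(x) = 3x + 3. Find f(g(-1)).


4


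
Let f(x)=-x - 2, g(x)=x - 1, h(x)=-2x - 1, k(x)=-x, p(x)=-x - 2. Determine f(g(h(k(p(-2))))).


p(-2) = 0
k(0) = 0
h(0) = -1
g(-1) = -2
f(-2) = 0

0


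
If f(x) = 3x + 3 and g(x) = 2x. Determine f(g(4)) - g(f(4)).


f(g(4)) = 27
g(f(4)) = 30
Difference = -3

-3


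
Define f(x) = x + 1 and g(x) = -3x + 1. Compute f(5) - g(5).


20


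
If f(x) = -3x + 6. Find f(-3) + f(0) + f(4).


15


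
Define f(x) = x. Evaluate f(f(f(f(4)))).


f(4) = 4
f(4) = 4
f(4) = 4
f(4) = 4

4


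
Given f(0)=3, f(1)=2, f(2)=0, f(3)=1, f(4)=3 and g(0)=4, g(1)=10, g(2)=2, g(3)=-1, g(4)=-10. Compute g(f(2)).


f(2) = 0
g(0) = 4

4


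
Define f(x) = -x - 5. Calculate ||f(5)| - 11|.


1


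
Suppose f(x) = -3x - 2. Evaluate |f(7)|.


f(7) = -23
|-23| = 23

23


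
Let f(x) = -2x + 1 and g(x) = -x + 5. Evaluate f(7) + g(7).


f(7) = -13
g(7) = -2
Sum = -15

-15


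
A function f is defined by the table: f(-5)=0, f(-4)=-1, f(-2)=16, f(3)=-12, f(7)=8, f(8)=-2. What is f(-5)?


Reading from the table at x = -5

0


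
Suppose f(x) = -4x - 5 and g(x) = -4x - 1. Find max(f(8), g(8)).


f(8) = -37
g(8) = -33
max = -33

-33


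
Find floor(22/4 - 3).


2


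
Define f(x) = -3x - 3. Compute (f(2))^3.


-729


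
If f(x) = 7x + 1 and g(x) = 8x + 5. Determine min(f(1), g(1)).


f(1) = 8
g(1) = 13
min = 8

8


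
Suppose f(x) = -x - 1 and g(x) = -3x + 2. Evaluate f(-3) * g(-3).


f(-3) = 2
g(-3) = 11
Product = 22

22


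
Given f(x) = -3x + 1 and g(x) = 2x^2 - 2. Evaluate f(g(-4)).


g(-4) = 30
f(30) = -89

-89


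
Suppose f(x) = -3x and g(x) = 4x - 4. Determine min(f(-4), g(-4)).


f(-4) = 12
g(-4) = -20
min = -20

-20


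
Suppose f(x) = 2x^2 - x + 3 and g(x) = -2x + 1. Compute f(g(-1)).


18


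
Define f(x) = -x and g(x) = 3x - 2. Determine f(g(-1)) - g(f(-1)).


f(g(-1)) = 5
g(f(-1)) = 1
Difference = 4

4


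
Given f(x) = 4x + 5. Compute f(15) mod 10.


f(15) = 65
65 mod 10 = 5

5


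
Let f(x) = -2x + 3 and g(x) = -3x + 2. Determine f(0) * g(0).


f(0) = 3
g(0) = 2
Product = 6

6


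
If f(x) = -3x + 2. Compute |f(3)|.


f(3) = -7
|-7| = 7

7


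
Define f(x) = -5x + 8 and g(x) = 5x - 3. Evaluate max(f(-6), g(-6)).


f(-6) = 38
g(-6) = -33
max = 38

38


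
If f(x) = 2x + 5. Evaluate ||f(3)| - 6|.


f(3) = 11
|11| = 11
|11 - 6| = 5

5


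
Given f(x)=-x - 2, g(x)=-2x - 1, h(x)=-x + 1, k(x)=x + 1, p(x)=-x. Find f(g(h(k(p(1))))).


1


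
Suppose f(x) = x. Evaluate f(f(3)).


f(3) = 3
f(3) = 3

3


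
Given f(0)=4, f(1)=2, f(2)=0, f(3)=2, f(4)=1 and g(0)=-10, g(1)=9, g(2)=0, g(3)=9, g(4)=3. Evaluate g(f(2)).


f(2) = 0
g(0) = -10

-10


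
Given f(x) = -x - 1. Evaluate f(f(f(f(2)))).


f(2) = -3
f(-3) = 2
f(2) = -3
f(-3) = 2

2


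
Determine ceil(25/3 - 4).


5


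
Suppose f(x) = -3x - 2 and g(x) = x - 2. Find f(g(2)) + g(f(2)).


-12


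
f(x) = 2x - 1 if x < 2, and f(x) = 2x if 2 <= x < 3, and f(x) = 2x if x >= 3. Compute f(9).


9 satisfies x >= 3
f(9) = 18

18


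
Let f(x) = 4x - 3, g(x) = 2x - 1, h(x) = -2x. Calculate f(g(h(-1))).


h(-1) = 2
g(2) = 3
f(3) = 9

9


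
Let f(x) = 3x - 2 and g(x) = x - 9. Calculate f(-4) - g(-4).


f(-4) = -14
g(-4) = -13
Difference = -1

-1


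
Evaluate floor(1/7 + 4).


1/7 = 0.1429
0.1429 + 4 = 4.1429
floor(4.1429) = 4

4


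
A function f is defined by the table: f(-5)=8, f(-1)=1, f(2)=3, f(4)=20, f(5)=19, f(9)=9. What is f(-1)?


Reading from the table at x = -1

1


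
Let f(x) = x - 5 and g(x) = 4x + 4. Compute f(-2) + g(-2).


-11


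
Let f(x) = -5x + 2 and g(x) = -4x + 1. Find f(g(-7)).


g(-7) = 29
f(29) = -143

-143


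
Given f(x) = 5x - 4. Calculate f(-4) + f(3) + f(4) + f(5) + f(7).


55


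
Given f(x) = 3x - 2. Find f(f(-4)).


f(-4) = -14
f(-14) = -44

-44


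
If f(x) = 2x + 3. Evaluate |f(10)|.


f(10) = 23
|23| = 23

23


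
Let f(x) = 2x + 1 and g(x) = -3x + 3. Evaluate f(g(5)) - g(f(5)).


f(g(5)) = -23
g(f(5)) = -30
Difference = 7

7


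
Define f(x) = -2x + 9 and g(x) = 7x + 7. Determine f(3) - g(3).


f(3) = 3
g(3) = 28
Difference = -25

-25


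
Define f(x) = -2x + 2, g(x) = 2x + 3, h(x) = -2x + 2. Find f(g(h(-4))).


h(-4) = 10
g(10) = 23
f(23) = -44

-44


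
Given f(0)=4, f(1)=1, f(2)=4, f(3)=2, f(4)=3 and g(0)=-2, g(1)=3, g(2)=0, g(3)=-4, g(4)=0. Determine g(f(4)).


f(4) = 3
g(3) = -4

-4


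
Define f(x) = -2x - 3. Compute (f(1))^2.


f(1) = -5
(-5)^2 = 25

25


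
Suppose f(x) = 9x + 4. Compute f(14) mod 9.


f(14) = 130
130 mod 9 = 4

4


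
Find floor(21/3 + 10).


21/3 = 7
7 + 10 = 17
floor(17) = 17

17


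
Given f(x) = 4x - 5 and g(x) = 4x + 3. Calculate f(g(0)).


7


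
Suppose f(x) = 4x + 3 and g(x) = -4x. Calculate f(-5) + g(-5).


f(-5) = -17
g(-5) = 20
Sum = 3

3


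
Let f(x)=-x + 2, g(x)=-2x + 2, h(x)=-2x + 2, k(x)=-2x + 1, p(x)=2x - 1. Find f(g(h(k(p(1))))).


p(1) = 1
k(1) = -1
h(-1) = 4
g(4) = -6
f(-6) = 8

8


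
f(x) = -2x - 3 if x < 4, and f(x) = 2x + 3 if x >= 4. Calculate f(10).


10 satisfies x >= 4
f(10) = 23

23


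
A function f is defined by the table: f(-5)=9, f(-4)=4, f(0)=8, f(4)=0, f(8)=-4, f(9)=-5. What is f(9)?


Reading from the table at x = 9

-5


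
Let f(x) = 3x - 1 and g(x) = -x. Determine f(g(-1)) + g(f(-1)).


f(g(-1)) = 2
g(f(-1)) = 4
Sum = 6

6


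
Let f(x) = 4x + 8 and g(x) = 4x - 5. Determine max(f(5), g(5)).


f(5) = 28
g(5) = 15
max = 28

28


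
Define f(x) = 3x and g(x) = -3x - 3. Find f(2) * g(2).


f(2) = 6
g(2) = -9
Product = -54

-54


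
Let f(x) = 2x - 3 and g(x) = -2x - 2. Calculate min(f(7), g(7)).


f(7) = 11
g(7) = -16
min = -16

-16


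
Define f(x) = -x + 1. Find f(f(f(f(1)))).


f(1) = 0
f(0) = 1
f(1) = 0
f(0) = 1

1


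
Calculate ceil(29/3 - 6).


29/3 = 9.6667
9.6667 - 6 = 3.6667
ceil(3.6667) = 4

4


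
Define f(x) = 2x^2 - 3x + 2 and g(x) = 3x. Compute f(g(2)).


g(2) = 6
f(6) = 2*(6)^2 - 3*(6) + 2 = 56

56


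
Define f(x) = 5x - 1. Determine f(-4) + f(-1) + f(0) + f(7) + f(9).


f(-4) = -21
f(-1) = -6
f(0) = -1
f(7) = 34
f(9) = 44
Sum = 50

50


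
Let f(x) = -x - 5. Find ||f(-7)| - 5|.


f(-7) = 2
|2| = 2
|2 - 5| = 3

3


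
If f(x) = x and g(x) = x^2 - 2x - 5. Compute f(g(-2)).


g(-2) = 3
f(3) = 3

3


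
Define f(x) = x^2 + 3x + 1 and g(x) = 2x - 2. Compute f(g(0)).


g(0) = -2
f(-2) = 1*(-2)^2 + 3*(-2) + 1 = -1

-1


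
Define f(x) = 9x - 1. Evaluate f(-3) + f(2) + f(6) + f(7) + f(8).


f(-3) = -28
f(2) = 17
f(6) = 53
f(7) = 62
f(8) = 71
Sum = 175

175


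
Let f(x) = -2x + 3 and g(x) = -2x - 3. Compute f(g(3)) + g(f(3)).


f(g(3)) = 21
g(f(3)) = 3
Sum = 24

24


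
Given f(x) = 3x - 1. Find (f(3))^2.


64


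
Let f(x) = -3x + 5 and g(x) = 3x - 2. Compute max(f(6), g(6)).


f(6) = -13
g(6) = 16
max = 16

16


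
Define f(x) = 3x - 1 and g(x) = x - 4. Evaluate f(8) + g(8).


f(8) = 23
g(8) = 4
Sum = 27

27


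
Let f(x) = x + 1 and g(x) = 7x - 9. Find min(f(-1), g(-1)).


f(-1) = 0
g(-1) = -16
min = -16

-16


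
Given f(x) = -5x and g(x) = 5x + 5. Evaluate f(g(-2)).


g(-2) = -5
f(-5) = 25

25


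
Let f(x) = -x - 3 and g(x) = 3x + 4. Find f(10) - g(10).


f(10) = -13
g(10) = 34
Difference = -47

-47


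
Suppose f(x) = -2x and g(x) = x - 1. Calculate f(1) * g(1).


f(1) = -2
g(1) = 0
Product = 0

0


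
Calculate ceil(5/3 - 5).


5/3 = 1.6667
1.6667 - 5 = -3.3333
ceil(-3.3333) = -3

-3


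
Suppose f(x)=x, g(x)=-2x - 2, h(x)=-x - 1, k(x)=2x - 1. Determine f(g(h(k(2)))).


k(2) = 3
h(3) = -4
g(-4) = 6
f(6) = 6

6


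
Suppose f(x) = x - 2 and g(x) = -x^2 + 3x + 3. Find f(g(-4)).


g(-4) = -25
f(-25) = -27

-27


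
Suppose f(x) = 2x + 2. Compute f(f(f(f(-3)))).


f(-3) = -4
f(-4) = -6
f(-6) = -10
f(-10) = -18

-18


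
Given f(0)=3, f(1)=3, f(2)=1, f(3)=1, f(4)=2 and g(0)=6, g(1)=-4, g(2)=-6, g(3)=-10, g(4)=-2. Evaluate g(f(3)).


f(3) = 1
g(1) = -4

-4


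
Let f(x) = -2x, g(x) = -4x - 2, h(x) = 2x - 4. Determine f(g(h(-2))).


h(-2) = -8
g(-8) = 30
f(30) = -60

-60


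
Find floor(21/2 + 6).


21/2 = 10.5
10.5 + 6 = 16.5
floor(16.5) = 16

16


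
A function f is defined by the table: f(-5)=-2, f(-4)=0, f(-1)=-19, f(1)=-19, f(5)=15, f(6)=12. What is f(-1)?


Reading from the table at x = -1

-19


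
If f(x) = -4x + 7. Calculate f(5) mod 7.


f(5) = -13
-13 mod 7 = 1

1


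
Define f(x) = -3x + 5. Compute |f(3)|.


f(3) = -4
|-4| = 4

4


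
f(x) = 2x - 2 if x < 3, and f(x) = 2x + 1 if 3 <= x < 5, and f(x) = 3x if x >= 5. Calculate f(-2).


-2 satisfies x < 3
f(-2) = -6

-6


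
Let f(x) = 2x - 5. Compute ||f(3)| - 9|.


f(3) = 1
|1| = 1
|1 - 9| = 8

8


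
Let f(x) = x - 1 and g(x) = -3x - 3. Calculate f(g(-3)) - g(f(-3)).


f(g(-3)) = 5
g(f(-3)) = 9
Difference = -4

-4


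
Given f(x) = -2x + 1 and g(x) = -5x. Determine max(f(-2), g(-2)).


f(-2) = 5
g(-2) = 10
max = 10

10


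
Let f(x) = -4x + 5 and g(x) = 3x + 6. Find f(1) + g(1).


10


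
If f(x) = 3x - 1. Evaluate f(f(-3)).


f(-3) = -10
f(-10) = -31

-31


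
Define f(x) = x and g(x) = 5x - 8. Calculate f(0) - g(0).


f(0) = 0
g(0) = -8
Difference = 8

8


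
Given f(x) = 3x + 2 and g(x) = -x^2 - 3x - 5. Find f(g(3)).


g(3) = -23
f(-23) = -67

-67


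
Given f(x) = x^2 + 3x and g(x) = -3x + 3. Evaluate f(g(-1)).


g(-1) = 6
f(6) = 1*(6)^2 + 3*(6) = 54

54


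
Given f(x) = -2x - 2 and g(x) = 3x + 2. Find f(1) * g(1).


f(1) = -4
g(1) = 5
Product = -20

-20


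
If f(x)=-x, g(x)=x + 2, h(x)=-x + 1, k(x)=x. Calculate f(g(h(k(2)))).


k(2) = 2
h(2) = -1
g(-1) = 1
f(1) = -1

-1


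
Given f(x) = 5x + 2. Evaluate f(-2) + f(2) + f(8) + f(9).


f(-2) = -8
f(2) = 12
f(8) = 42
f(9) = 47
Sum = 93

93


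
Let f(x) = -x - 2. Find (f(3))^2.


f(3) = -5
(-5)^2 = 25

25


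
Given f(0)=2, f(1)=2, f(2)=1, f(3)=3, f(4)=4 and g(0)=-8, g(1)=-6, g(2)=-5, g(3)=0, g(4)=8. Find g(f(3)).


f(3) = 3
g(3) = 0

0


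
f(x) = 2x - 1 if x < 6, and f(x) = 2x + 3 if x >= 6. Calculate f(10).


23


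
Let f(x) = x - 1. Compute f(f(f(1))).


-2


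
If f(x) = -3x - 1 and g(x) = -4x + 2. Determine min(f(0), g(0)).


f(0) = -1
g(0) = 2
min = -1

-1


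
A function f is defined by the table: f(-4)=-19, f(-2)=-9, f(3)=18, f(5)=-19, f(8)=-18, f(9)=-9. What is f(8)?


-18


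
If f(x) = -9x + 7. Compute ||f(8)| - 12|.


f(8) = -65
|-65| = 65
|65 - 12| = 53

53


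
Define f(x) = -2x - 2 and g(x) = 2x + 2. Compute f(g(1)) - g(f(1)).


f(g(1)) = -10
g(f(1)) = -6
Difference = -4

-4


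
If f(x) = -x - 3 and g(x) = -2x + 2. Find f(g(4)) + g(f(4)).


f(g(4)) = 3
g(f(4)) = 16
Sum = 19

19


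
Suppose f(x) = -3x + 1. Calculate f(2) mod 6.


f(2) = -5
-5 mod 6 = 1

1


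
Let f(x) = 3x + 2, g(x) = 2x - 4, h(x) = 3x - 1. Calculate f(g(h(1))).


h(1) = 2
g(2) = 0
f(0) = 2

2


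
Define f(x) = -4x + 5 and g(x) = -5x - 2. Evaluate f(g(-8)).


g(-8) = 38
f(38) = -147

-147


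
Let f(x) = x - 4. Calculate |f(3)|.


f(3) = -1
|-1| = 1

1


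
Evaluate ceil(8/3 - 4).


8/3 = 2.6667
2.6667 - 4 = -1.3333
ceil(-1.3333) = -1

-1


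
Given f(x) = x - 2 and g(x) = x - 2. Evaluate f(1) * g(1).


f(1) = -1
g(1) = -1
Product = 1

1


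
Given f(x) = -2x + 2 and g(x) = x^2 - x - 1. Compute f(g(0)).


g(0) = -1
f(-1) = 4

4


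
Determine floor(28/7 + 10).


14


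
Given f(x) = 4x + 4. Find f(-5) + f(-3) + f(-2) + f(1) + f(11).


f(-5) = -16
f(-3) = -8
f(-2) = -4
f(1) = 8
f(11) = 48
Sum = 28

28


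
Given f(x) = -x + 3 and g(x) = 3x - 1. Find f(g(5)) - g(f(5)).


f(g(5)) = -11
g(f(5)) = -7
Difference = -4

-4


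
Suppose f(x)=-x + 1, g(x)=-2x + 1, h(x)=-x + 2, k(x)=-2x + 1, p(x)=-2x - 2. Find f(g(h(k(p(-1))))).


p(-1) = 0
k(0) = 1
h(1) = 1
g(1) = -1
f(-1) = 2

2


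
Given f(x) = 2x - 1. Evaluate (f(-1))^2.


f(-1) = -3
(-3)^2 = 9

9


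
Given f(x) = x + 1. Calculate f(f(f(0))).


f(0) = 1
f(1) = 2
f(2) = 3

3


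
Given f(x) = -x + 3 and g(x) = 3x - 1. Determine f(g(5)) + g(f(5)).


f(g(5)) = -11
g(f(5)) = -7
Sum = -18

-18


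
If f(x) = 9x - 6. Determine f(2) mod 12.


f(2) = 12
12 mod 12 = 0

0


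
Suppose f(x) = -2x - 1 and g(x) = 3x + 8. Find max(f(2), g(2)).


f(2) = -5
g(2) = 14
max = 14

14


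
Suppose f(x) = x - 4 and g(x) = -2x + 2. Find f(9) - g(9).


f(9) = 5
g(9) = -16
Difference = 21

21


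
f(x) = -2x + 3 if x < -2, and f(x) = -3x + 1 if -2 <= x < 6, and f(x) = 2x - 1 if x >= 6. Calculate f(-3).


-3 satisfies x < -2
f(-3) = 9

9


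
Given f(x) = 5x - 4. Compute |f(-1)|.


f(-1) = -9
|-9| = 9

9


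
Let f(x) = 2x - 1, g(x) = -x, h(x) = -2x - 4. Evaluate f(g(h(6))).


h(6) = -16
g(-16) = 16
f(16) = 31

31


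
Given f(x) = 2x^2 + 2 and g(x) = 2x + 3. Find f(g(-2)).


g(-2) = -1
f(-1) = 2*(-1)^2 + 2 = 4

4


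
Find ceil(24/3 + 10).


24/3 = 8
8 + 10 = 18
ceil(18) = 18

18


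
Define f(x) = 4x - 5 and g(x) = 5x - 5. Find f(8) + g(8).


f(8) = 27
g(8) = 35
Sum = 62

62


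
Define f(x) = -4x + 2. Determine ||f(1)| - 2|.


0


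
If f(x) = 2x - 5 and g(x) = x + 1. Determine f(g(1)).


g(1) = 2
f(2) = -1

-1


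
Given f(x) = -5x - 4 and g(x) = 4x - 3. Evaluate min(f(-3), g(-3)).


f(-3) = 11
g(-3) = -15
min = -15

-15


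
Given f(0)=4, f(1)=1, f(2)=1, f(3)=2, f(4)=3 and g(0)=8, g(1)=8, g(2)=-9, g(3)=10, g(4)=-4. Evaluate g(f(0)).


-4


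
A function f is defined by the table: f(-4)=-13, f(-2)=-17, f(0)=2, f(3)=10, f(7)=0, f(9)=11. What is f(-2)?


Reading from the table at x = -2

-17


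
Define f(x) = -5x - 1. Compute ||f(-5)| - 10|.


f(-5) = 24
|24| = 24
|24 - 10| = 14

14


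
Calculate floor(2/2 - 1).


2/2 = 1
1 - 1 = 0
floor(0) = 0

0


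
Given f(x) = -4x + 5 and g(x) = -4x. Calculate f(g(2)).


g(2) = -8
f(-8) = 37

37


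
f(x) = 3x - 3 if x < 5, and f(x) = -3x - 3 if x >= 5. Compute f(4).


9


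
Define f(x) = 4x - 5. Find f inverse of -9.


Solve 4x - 5 = -9
x = (-9 + 5) / 4 = -1

-1


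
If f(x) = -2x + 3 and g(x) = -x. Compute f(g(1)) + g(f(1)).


4


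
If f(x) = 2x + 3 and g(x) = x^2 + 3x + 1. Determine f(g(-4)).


g(-4) = 5
f(5) = 13

13


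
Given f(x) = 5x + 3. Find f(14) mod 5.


3


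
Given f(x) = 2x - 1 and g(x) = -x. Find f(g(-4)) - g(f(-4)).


f(g(-4)) = 7
g(f(-4)) = 9
Difference = -2

-2


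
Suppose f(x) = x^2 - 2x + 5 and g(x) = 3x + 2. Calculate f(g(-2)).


g(-2) = -4
f(-4) = 1*(-4)^2 - 2*(-4) + 5 = 29

29


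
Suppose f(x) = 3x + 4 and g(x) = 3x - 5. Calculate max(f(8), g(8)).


28


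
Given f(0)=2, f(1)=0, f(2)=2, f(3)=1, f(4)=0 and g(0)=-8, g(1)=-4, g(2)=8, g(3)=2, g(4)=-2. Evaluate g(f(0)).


f(0) = 2
g(2) = 8

8


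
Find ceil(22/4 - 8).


22/4 = 5.5
5.5 - 8 = -2.5
ceil(-2.5) = -2

-2


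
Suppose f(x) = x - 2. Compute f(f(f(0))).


-6


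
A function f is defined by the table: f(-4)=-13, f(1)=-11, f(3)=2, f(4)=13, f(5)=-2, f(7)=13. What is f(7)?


Reading from the table at x = 7

13


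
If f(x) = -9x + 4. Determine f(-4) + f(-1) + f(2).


f(-4) = 40
f(-1) = 13
f(2) = -14
Sum = 39

39


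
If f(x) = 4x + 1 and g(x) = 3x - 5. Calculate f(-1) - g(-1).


f(-1) = -3
g(-1) = -8
Difference = 5

5


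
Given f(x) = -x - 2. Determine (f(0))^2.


f(0) = -2
(-2)^2 = 4

4


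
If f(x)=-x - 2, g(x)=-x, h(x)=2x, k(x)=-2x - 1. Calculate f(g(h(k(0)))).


-4


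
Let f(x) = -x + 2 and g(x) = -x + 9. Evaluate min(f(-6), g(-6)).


8


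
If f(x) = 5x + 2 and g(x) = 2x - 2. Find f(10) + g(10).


f(10) = 52
g(10) = 18
Sum = 70

70


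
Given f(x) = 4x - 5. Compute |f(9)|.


f(9) = 31
|31| = 31

31


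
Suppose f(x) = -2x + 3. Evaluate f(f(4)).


f(4) = -5
f(-5) = 13

13


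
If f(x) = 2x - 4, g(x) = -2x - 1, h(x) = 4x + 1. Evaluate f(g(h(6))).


h(6) = 25
g(25) = -51
f(-51) = -106

-106


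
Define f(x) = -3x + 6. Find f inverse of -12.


Solve -3x + 6 = -12
x = (-12 - 6) / (-3) = 6

6


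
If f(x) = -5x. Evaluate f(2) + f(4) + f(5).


f(2) = -10
f(4) = -20
f(5) = -25
Sum = -55

-55


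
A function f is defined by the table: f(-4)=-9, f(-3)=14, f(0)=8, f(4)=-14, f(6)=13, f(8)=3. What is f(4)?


-14


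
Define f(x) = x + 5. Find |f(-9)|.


f(-9) = -4
|-4| = 4

4


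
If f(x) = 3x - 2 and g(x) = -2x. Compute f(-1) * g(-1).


-10


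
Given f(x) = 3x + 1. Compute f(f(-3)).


-23


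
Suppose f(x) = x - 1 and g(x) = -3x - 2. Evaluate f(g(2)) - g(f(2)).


f(g(2)) = -9
g(f(2)) = -5
Difference = -4

-4


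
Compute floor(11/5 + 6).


11/5 = 2.2
2.2 + 6 = 8.2
floor(8.2) = 8

8


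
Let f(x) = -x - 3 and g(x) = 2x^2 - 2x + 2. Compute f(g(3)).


g(3) = 14
f(14) = -17

-17


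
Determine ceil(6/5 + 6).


6/5 = 1.2
1.2 + 6 = 7.2
ceil(7.2) = 8

8


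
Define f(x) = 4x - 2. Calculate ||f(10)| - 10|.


f(10) = 38
|38| = 38
|38 - 10| = 28

28


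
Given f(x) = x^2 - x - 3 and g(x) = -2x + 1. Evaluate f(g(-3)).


g(-3) = 7
f(7) = 1*(7)^2 - 1*(7) - 3 = 39

39


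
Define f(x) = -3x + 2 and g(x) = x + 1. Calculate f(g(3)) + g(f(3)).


f(g(3)) = -10
g(f(3)) = -6
Sum = -16

-16


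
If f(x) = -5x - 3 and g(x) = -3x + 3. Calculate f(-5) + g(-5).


f(-5) = 22
g(-5) = 18
Sum = 40

40


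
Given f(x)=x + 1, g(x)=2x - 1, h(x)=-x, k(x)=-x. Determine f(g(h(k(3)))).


k(3) = -3
h(-3) = 3
g(3) = 5
f(5) = 6

6


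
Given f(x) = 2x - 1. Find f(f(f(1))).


f(1) = 1
f(1) = 1
f(1) = 1

1


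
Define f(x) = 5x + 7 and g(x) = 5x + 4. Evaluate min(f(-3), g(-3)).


f(-3) = -8
g(-3) = -11
min = -11

-11


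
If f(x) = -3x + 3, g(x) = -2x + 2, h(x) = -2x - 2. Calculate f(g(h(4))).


-63


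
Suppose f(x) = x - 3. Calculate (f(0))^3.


f(0) = -3
(-3)^3 = -27

-27


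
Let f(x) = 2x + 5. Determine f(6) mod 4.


1


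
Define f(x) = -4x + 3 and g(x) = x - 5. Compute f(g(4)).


7


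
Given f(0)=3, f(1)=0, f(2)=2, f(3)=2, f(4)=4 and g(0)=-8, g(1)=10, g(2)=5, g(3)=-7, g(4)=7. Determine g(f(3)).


f(3) = 2
g(2) = 5

5


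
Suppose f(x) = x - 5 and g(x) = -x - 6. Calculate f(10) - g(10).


f(10) = 5
g(10) = -16
Difference = 21

21


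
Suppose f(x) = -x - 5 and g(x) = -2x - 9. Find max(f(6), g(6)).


f(6) = -11
g(6) = -21
max = -11

-11


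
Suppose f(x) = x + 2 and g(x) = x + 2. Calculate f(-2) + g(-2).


f(-2) = 0
g(-2) = 0
Sum = 0

0


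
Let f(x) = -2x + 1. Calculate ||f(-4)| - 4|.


f(-4) = 9
|9| = 9
|9 - 4| = 5

5


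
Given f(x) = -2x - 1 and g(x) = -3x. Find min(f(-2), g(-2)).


3


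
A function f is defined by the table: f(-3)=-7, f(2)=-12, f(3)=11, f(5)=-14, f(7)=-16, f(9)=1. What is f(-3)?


Reading from the table at x = -3

-7


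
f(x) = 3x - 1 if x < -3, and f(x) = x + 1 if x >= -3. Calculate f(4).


4 satisfies x >= -3
f(4) = 5

5


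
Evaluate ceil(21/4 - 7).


21/4 = 5.25
5.25 - 7 = -1.75
ceil(-1.75) = -1

-1


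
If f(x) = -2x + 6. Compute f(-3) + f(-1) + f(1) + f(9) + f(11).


f(-3) = 12
f(-1) = 8
f(1) = 4
f(9) = -12
f(11) = -16
Sum = -4

-4


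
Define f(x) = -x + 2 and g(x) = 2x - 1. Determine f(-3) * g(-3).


f(-3) = 5
g(-3) = -7
Product = -35

-35


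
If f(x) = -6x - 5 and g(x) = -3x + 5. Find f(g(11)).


163


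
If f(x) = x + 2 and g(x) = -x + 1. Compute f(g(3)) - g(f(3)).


4


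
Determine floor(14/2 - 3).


14/2 = 7
7 - 3 = 4
floor(4) = 4

4


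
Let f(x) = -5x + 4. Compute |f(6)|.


f(6) = -26
|-26| = 26

26


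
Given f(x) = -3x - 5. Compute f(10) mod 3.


f(10) = -35
-35 mod 3 = 1

1


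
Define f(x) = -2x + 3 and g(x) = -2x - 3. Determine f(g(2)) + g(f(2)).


16


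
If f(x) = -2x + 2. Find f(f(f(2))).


f(2) = -2
f(-2) = 6
f(6) = -10

-10


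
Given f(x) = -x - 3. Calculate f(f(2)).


f(2) = -5
f(-5) = 2

2


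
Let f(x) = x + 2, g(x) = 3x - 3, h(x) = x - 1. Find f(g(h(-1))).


-7


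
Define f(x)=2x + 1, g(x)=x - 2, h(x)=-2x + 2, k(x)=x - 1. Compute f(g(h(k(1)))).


k(1) = 0
h(0) = 2
g(2) = 0
f(0) = 1

1


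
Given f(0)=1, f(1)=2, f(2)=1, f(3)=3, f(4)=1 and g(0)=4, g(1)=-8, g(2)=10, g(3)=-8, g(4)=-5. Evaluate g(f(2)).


f(2) = 1
g(1) = -8

-8


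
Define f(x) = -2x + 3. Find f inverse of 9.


Solve -2x + 3 = 9
x = (9 - 3) / (-2) = -3

-3


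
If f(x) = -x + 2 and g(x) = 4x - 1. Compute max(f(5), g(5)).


f(5) = -3
g(5) = 19
max = 19

19


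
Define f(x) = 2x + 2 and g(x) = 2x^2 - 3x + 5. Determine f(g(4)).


52


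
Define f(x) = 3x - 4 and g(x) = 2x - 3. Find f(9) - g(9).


f(9) = 23
g(9) = 15
Difference = 8

8


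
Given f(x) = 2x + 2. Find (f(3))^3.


f(3) = 8
(8)^3 = 512

512


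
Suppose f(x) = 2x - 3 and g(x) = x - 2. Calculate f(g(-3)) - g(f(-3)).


f(g(-3)) = -13
g(f(-3)) = -11
Difference = -2

-2


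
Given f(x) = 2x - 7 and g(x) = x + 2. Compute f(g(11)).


g(11) = 13
f(13) = 19

19


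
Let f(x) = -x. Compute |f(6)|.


f(6) = -6
|-6| = 6

6


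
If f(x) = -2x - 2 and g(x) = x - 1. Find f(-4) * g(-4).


-30


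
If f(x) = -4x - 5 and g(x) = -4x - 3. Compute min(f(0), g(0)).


f(0) = -5
g(0) = -3
min = -5

-5


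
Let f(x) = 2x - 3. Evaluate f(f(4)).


f(4) = 5
f(5) = 7

7


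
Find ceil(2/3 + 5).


2/3 = 0.6667
0.6667 + 5 = 5.6667
ceil(5.6667) = 6

6


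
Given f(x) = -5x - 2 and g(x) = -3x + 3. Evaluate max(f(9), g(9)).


f(9) = -47
g(9) = -24
max = -24

-24


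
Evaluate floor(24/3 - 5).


24/3 = 8
8 - 5 = 3
floor(3) = 3

3


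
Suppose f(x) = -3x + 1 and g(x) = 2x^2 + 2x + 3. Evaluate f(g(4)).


g(4) = 43
f(43) = -128

-128


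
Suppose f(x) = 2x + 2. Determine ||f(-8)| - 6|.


f(-8) = -14
|-14| = 14
|14 - 6| = 8

8


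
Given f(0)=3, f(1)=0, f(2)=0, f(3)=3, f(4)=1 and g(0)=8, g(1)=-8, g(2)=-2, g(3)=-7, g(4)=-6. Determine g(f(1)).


f(1) = 0
g(0) = 8

8


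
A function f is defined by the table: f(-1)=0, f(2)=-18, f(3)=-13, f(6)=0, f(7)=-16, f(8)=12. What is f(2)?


Reading from the table at x = 2

-18


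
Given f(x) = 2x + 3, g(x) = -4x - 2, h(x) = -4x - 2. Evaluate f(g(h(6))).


h(6) = -26
g(-26) = 102
f(102) = 207

207


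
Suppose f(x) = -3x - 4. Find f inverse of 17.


Solve -3x - 4 = 17
x = (17 + 4) / (-3) = -7

-7


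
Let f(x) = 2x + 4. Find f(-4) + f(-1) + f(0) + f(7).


f(-4) = -4
f(-1) = 2
f(0) = 4
f(7) = 18
Sum = 20

20


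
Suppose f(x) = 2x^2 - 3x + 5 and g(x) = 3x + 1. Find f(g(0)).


g(0) = 1
f(1) = 2*(1)^2 - 3*(1) + 5 = 4

4


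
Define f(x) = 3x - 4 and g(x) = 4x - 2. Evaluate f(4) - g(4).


f(4) = 8
g(4) = 14
Difference = -6

-6


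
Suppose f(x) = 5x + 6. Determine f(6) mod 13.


f(6) = 36
36 mod 13 = 10

10


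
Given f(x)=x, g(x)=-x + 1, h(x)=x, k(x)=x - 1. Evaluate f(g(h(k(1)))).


k(1) = 0
h(0) = 0
g(0) = 1
f(1) = 1

1


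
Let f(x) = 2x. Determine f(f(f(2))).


16


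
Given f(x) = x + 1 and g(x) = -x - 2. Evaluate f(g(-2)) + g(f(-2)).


f(g(-2)) = 1
g(f(-2)) = -1
Sum = 0

0


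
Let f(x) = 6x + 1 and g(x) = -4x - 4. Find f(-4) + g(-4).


f(-4) = -23
g(-4) = 12
Sum = -11

-11


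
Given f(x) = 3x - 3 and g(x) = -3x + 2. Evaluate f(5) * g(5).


-156


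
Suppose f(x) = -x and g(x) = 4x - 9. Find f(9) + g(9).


18


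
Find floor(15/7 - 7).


15/7 = 2.1429
2.1429 - 7 = -4.8571
floor(-4.8571) = -5

-5


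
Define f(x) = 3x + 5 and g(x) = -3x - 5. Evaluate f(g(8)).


g(8) = -29
f(-29) = -82

-82


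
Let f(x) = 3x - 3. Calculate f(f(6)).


f(6) = 15
f(15) = 42

42


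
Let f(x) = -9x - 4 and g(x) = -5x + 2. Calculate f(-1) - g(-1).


f(-1) = 5
g(-1) = 7
Difference = -2

-2


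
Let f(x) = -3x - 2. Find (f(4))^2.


f(4) = -14
(-14)^2 = 196

196


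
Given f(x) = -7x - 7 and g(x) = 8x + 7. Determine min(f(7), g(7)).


f(7) = -56
g(7) = 63
min = -56

-56


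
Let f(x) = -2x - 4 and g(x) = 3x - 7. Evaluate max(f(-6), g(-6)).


f(-6) = 8
g(-6) = -25
max = 8

8


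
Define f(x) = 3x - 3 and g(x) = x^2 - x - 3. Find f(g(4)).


g(4) = 9
f(9) = 24

24


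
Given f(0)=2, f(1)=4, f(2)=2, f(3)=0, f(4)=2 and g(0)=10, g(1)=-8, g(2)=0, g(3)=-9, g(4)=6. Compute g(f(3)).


f(3) = 0
g(0) = 10

10


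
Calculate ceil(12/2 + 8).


14


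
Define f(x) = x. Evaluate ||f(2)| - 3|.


f(2) = 2
|2| = 2
|2 - 3| = 1

1


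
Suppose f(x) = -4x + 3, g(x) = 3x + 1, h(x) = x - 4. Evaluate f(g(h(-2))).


h(-2) = -6
g(-6) = -17
f(-17) = 71

71


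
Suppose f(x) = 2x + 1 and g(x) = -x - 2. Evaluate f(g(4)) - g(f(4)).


0


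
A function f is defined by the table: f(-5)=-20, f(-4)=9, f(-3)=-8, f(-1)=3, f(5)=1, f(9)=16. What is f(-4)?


Reading from the table at x = -4

9


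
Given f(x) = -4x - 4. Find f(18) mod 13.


f(18) = -76
-76 mod 13 = 2

2


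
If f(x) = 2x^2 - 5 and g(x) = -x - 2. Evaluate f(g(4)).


g(4) = -6
f(-6) = 2*(-6)^2 - 5 = 67

67


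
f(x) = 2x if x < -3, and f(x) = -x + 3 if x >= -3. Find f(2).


2 satisfies x >= -3
f(2) = 1

1


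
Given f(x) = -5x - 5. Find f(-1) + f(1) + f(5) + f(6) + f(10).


f(-1) = 0
f(1) = -10
f(5) = -30
f(6) = -35
f(10) = -55
Sum = -130

-130


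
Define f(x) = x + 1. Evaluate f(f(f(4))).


f(4) = 5
f(5) = 6
f(6) = 7

7


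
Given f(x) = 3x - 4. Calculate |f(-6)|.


f(-6) = -22
|-22| = 22

22


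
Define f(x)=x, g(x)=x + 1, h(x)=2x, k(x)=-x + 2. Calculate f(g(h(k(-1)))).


k(-1) = 3
h(3) = 6
g(6) = 7
f(7) = 7

7


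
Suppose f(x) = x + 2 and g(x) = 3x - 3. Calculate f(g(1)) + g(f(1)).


f(g(1)) = 2
g(f(1)) = 6
Sum = 8

8


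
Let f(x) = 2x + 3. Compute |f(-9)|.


f(-9) = -15
|-15| = 15

15
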